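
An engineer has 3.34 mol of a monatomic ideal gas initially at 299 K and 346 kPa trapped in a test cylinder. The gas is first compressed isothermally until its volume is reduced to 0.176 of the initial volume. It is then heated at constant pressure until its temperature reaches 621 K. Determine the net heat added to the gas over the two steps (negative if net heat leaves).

7930 J

V₁ = nRT₁/P₁ = 3.34×8.314×299/346 = 24.0 L.
Step 1 — Isothermal: T stays 299 K; PV = const ⇒ V₂ = 4.22 L, P₂ = 1970 kPa.
ΔU = 0 (ideal gas, T constant).
W = nRT ln(V₂/V₁) = 3.34×8.314×299×ln(0.176) = -14400 J.
Q = ΔU + W = -14400 J.
State after step 1: P = 1970 kPa, V = 4.22 L, T = 299 K.
Step 2 — Isobaric: P stays 1970 kPa; V/T = const ⇒ T₂ = 621 K, V₂ = 8.77 L.
W = PΔV = 1970×(8.77−4.22) kPa·L = 8940 J.
ΔU = nCvΔT = 3.34×12.5×(621−299) = 13400 J.
Q = ΔU + W = nCpΔT = 22400 J.
Net over both steps: W = -5480 J, Q = 7930 J, ΔU = 13400 J.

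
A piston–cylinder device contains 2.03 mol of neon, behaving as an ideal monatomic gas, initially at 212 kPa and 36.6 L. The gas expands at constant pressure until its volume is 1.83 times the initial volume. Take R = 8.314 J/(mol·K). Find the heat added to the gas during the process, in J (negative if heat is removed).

16100 J

T₁ = P₁V₁/(nR) = 212×36.6/(2.03×8.314) = 460 K.
Isobaric: P stays 212 kPa; V/T = const ⇒ T₂ = 841 K, V₂ = 67.0 L.
W = PΔV = 212×(67.0−36.6) kPa·L = 6440 J.
ΔU = nCvΔT = 2.03×12.5×(841−460) = 9660 J.
Q = ΔU + W = nCpΔT = 16100 J.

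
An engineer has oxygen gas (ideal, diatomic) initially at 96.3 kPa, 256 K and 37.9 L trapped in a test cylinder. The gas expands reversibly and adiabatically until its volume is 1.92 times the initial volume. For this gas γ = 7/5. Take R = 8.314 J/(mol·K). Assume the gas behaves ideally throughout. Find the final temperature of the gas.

197 K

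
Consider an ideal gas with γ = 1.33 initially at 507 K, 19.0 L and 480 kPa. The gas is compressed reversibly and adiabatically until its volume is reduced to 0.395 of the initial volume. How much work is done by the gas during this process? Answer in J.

-9910 J

n = P₁V₁/(RT₁) = 480×19.0/(8.314×507) = 2.16 mol.
Adiabatic: TV^(γ−1) = const ⇒ T₂ = 507×(2.53)^0.330 = 689 K; PV^γ = const ⇒ P₂ = 1650 kPa.
ΔU = nCvΔT = 2.16×25.2×(689−507) = 9910 J.
Q = 0 for an adiabatic process, so W = −ΔU = -9910 J.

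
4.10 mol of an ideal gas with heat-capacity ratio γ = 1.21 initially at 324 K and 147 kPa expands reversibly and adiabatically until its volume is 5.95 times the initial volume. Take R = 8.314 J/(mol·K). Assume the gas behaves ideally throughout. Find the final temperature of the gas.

V₁ = nRT₁/P₁ = 4.10×8.314×324/147 = 75.1 L.
Adiabatic: TV^(γ−1) = const ⇒ T₂ = 324×(0.168)^0.210 = 223 K; PV^γ = const ⇒ P₂ = 17.0 kPa.

223 K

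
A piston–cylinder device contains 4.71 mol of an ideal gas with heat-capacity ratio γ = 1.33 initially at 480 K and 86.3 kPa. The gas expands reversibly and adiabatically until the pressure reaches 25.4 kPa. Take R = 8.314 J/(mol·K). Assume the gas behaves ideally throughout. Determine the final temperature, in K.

V₁ = nRT₁/P₁ = 4.71×8.314×480/86.3 = 218 L.
Adiabatic: T₂/T₁ = (P₂/P₁)^((γ−1)/γ) ⇒ T₂ = 480×(0.294)^0.248 = 354 K; V₂ = 546 L.

354 K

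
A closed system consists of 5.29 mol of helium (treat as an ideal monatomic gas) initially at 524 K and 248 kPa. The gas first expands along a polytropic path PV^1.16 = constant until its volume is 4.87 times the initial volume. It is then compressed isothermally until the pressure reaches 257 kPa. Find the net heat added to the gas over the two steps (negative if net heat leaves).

-8990 J

V₁ = nRT₁/P₁ = 5.29×8.314×524/248 = 92.9 L.
Step 1 — Polytropic n=1.16: T₂ = T₁(V₁/V₂)^(n−1) = 524×(0.205)^0.16 = 407 K; P₂ = P₁(V₁/V₂)^n = 39.5 kPa.
W = (P₁V₁−P₂V₂)/(n−1) = (248×92.9−39.5×453)/0.16 = 32200 J.
ΔU = nCvΔT = 5.29×12.5×(407−524) = -7740 J.
Q = ΔU + W = 24500 J.
State after step 1: P = 39.5 kPa, V = 453 L, T = 407 K.
Step 2 — Isothermal: T stays 407 K; PV = const ⇒ V₂ = 69.6 L, P₂ = 257 kPa.
ΔU = 0 (ideal gas, T constant).
W = nRT ln(V₂/V₁) = 5.29×8.314×407×ln(0.154) = -33500 J.
Q = ΔU + W = -33500 J.
Net over both steps: W = -1260 J, Q = -8990 J, ΔU = -7740 J.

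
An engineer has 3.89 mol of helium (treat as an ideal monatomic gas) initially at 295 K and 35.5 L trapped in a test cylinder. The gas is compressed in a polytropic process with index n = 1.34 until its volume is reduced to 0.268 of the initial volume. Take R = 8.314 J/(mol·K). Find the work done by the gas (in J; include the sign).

-15800 J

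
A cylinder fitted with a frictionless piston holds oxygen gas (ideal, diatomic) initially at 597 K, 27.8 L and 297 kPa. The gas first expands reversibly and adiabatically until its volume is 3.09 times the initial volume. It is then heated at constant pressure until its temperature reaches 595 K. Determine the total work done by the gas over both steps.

10500 J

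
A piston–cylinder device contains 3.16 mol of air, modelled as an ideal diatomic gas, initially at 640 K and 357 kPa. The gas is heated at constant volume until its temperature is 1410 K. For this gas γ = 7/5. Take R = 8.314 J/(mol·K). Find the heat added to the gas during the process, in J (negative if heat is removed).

V₁ = nRT₁/P₁ = 3.16×8.314×640/357 = 47.1 L.
Isochoric: V stays 47.1 L; P/T = const ⇒ T₂ = 1410 K, P₂ = 787 kPa.
W = 0 (no volume change).
ΔU = nCvΔT = 3.16×20.8×(1410−640) = 50600 J.
Q = ΔU = 50600 J.

50600 J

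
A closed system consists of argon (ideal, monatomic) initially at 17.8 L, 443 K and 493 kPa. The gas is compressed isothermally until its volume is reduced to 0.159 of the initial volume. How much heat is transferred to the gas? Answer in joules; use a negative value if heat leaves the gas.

n = P₁V₁/(RT₁) = 493×17.8/(8.314×443) = 2.38 mol.
Isothermal: T stays 443 K; PV = const ⇒ V₂ = 2.83 L, P₂ = 3100 kPa.
ΔU = 0 (ideal gas, T constant).
W = nRT ln(V₂/V₁) = 2.38×8.314×443×ln(0.159) = -16100 J.
Q = ΔU + W = -16100 J.

-16100 J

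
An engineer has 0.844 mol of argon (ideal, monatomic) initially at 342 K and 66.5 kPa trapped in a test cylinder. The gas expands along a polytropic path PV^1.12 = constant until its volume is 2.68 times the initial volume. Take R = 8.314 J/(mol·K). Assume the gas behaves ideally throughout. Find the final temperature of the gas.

304 K

V₁ = nRT₁/P₁ = 0.844×8.314×342/66.5 = 36.1 L.
Polytropic n=1.12: T₂ = T₁(V₁/V₂)^(n−1) = 342×(0.373)^0.12 = 304 K; P₂ = P₁(V₁/V₂)^n = 22.0 kPa.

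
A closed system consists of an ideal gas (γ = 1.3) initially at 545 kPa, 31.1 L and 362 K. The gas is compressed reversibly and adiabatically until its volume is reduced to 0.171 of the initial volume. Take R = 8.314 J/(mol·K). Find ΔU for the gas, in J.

n = P₁V₁/(RT₁) = 545×31.1/(8.314×362) = 5.63 mol.
Adiabatic: TV^(γ−1) = const ⇒ T₂ = 362×(5.85)^0.300 = 615 K; PV^γ = const ⇒ P₂ = 5410 kPa.
For an ideal gas ΔU = nCvΔT with Cv = R/(γ−1) = 27.7 J/(mol·K).
ΔU = 5.63×27.7×(615−362) = 39500 J.

39500 J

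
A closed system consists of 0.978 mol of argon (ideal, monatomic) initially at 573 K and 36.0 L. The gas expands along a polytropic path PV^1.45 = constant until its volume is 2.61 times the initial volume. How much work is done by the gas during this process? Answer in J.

3630 J

P₁ = nRT₁/V₁ = 0.978×8.314×573/36.0 = 129 kPa.
Polytropic n=1.45: T₂ = T₁(V₁/V₂)^(n−1) = 573×(0.383)^0.45 = 372 K; P₂ = P₁(V₁/V₂)^n = 32.2 kPa.
W = (P₁V₁−P₂V₂)/(n−1) = (129×36.0−32.2×94.0)/0.45 = 3630 J.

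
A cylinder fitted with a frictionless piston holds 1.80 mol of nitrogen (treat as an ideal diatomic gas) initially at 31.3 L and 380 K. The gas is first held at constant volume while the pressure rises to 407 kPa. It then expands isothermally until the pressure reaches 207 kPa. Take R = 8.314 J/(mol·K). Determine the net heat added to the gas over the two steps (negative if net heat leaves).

P₁ = nRT₁/V₁ = 1.80×8.314×380/31.3 = 182 kPa.
Step 1 — Isochoric: V stays 31.3 L; P/T = const ⇒ T₂ = 851 K, P₂ = 407 kPa.
W = 0 (no volume change).
ΔU = nCvΔT = 1.80×20.8×(851−380) = 17600 J.
Q = ΔU = 17600 J.
State after step 1: P = 407 kPa, V = 31.3 L, T = 851 K.
Step 2 — Isothermal: T stays 851 K; PV = const ⇒ V₂ = 61.5 L, P₂ = 207 kPa.
ΔU = 0 (ideal gas, T constant).
W = nRT ln(V₂/V₁) = 1.80×8.314×851×ln(1.97) = 8610 J.
Q = ΔU + W = 8610 J.
Net over both steps: W = 8610 J, Q = 26200 J, ΔU = 17600 J.

26200 J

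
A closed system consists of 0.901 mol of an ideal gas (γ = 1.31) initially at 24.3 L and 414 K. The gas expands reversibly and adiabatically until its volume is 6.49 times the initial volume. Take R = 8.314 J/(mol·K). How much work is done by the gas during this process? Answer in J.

P₁ = nRT₁/V₁ = 0.901×8.314×414/24.3 = 128 kPa.
Adiabatic: TV^(γ−1) = const ⇒ T₂ = 414×(0.154)^0.310 = 232 K; PV^γ = const ⇒ P₂ = 11.0 kPa.
ΔU = nCvΔT = 0.901×26.8×(232−414) = -4400 J.
Q = 0 for an adiabatic process, so W = −ΔU = 4400 J.

4400 J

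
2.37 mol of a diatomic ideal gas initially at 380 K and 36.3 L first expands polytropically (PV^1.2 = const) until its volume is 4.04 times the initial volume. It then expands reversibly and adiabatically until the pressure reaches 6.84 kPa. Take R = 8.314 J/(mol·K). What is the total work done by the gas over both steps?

P₁ = nRT₁/V₁ = 2.37×8.314×380/36.3 = 206 kPa.
Step 1 — Polytropic n=1.2: T₂ = T₁(V₁/V₂)^(n−1) = 380×(0.248)^0.20 = 287 K; P₂ = P₁(V₁/V₂)^n = 38.6 kPa.
W = (P₁V₁−P₂V₂)/(n−1) = (206×36.3−38.6×147)/0.20 = 9120 J.
ΔU = nCvΔT = 2.37×20.8×(287−380) = -4560 J.
Q = ΔU + W = 4560 J.
State after step 1: P = 38.6 kPa, V = 147 L, T = 287 K.
Step 2 — Adiabatic: T₂/T₁ = (P₂/P₁)^((γ−1)/γ) ⇒ T₂ = 287×(0.177)^0.286 = 175 K; V₂ = 505 L.
ΔU = nCvΔT = 2.37×20.8×(175−287) = -5520 J.
Q = 0 for an adiabatic process, so W = −ΔU = 5520 J.
Net over both steps: W = 14600 J, Q = 4560 J, ΔU = -10100 J.

14600 J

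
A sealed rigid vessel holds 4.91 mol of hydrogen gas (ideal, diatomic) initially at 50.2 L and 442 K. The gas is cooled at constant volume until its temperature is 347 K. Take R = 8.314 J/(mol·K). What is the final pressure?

P₁ = nRT₁/V₁ = 4.91×8.314×442/50.2 = 359 kPa.
Isochoric: V stays 50.2 L; P/T = const ⇒ T₂ = 347 K, P₂ = 282 kPa.

282 kPa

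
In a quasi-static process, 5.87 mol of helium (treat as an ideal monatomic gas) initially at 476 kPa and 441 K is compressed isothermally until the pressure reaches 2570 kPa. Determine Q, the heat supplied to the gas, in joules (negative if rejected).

V₁ = nRT₁/P₁ = 5.87×8.314×441/476 = 45.2 L.
Isothermal: T stays 441 K; PV = const ⇒ V₂ = 8.37 L, P₂ = 2570 kPa.
ΔU = 0 (ideal gas, T constant).
W = nRT ln(V₂/V₁) = 5.87×8.314×441×ln(0.185) = -36300 J.
Q = ΔU + W = -36300 J.

-36300 J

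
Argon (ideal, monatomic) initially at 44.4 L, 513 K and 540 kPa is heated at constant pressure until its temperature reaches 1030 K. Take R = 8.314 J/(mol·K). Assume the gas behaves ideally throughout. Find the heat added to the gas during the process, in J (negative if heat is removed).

n = P₁V₁/(RT₁) = 540×44.4/(8.314×513) = 5.62 mol.
Isobaric: P stays 540 kPa; V/T = const ⇒ T₂ = 1030 K, V₂ = 89.1 L.
W = PΔV = 540×(89.1−44.4) kPa·L = 24200 J.
ΔU = nCvΔT = 5.62×12.5×(1030−513) = 36200 J.
Q = ΔU + W = nCpΔT = 60400 J.

60400 J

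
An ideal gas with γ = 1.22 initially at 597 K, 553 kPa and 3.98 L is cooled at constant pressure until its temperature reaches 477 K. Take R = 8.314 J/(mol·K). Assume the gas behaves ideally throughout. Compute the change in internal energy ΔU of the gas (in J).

-2010 J

n = P₁V₁/(RT₁) = 553×3.98/(8.314×597) = 0.443 mol.
Isobaric: P stays 553 kPa; V/T = const ⇒ T₂ = 477 K, V₂ = 3.18 L.
For an ideal gas ΔU = nCvΔT with Cv = R/(γ−1) = 37.8 J/(mol·K).
ΔU = 0.443×37.8×(477−597) = -2010 J.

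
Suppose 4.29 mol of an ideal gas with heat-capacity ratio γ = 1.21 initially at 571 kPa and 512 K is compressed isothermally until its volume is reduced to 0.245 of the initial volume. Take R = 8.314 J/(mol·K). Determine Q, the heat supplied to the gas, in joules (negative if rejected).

V₁ = nRT₁/P₁ = 4.29×8.314×512/571 = 32.0 L.
Isothermal: T stays 512 K; PV = const ⇒ V₂ = 7.84 L, P₂ = 2330 kPa.
ΔU = 0 (ideal gas, T constant).
W = nRT ln(V₂/V₁) = 4.29×8.314×512×ln(0.245) = -25700 J.
Q = ΔU + W = -25700 J.

-25700 J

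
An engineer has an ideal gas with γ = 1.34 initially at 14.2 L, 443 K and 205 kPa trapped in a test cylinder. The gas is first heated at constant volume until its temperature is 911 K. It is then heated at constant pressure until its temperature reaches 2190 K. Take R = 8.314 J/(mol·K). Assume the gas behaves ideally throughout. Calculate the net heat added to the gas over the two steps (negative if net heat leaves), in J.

n = P₁V₁/(RT₁) = 205×14.2/(8.314×443) = 0.790 mol.
Step 1 — Isochoric: V stays 14.2 L; P/T = const ⇒ T₂ = 911 K, P₂ = 422 kPa.
W = 0 (no volume change).
ΔU = nCvΔT = 0.790×24.5×(911−443) = 9040 J.
Q = ΔU = 9040 J.
State after step 1: P = 422 kPa, V = 14.2 L, T = 911 K.
Step 2 — Isobaric: P stays 422 kPa; V/T = const ⇒ T₂ = 2190 K, V₂ = 34.1 L.
W = PΔV = 422×(34.1−14.2) kPa·L = 8400 J.
ΔU = nCvΔT = 0.790×24.5×(2190−911) = 24700 J.
Q = ΔU + W = nCpΔT = 33100 J.
Net over both steps: W = 8400 J, Q = 42200 J, ΔU = 33800 J.

42200 J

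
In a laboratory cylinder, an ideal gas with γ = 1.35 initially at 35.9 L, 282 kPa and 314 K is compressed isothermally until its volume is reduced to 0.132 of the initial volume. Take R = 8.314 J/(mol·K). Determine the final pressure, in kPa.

2140 kPa

Isothermal: T stays 314 K; PV = const ⇒ V₂ = 4.74 L, P₂ = 2140 kPa.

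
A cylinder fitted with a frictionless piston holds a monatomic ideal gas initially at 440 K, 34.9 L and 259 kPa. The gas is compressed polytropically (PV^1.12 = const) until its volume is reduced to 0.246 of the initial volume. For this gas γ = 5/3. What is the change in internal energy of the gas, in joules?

n = P₁V₁/(RT₁) = 259×34.9/(8.314×440) = 2.47 mol.
Polytropic n=1.12: T₂ = T₁(V₁/V₂)^(n−1) = 440×(4.07)^0.12 = 521 K; P₂ = P₁(V₁/V₂)^n = 1250 kPa.
For an ideal gas ΔU = nCvΔT with Cv = (3/2)R = 12.5 J/(mol·K).
ΔU = 2.47×12.5×(521−440) = 2490 J.

2490 J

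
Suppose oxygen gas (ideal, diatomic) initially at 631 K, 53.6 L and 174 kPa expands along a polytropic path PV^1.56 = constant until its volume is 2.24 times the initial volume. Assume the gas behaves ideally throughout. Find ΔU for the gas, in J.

-8470 J

n = P₁V₁/(RT₁) = 174×53.6/(8.314×631) = 1.78 mol.
Polytropic n=1.56: T₂ = T₁(V₁/V₂)^(n−1) = 631×(0.446)^0.56 = 402 K; P₂ = P₁(V₁/V₂)^n = 49.4 kPa.
For an ideal gas ΔU = nCvΔT with Cv = (5/2)R = 20.8 J/(mol·K).
ΔU = 1.78×20.8×(402−631) = -8470 J.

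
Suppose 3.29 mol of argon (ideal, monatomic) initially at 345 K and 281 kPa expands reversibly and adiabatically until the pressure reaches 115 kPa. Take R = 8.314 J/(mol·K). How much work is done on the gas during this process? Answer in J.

V₁ = nRT₁/P₁ = 3.29×8.314×345/281 = 33.6 L.
Adiabatic: T₂/T₁ = (P₂/P₁)^((γ−1)/γ) ⇒ T₂ = 345×(0.409)^0.400 = 241 K; V₂ = 57.4 L.
ΔU = nCvΔT = 3.29×12.5×(241−345) = -4250 J.
Q = 0 for an adiabatic process, so W = −ΔU = 4250 J.
Work done on the gas = −W_by = -4250 J.

-4250 J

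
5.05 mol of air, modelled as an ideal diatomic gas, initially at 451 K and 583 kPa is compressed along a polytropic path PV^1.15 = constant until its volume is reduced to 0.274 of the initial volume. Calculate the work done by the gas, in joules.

V₁ = nRT₁/P₁ = 5.05×8.314×451/583 = 32.5 L.
Polytropic n=1.15: T₂ = T₁(V₁/V₂)^(n−1) = 451×(3.65)^0.15 = 548 K; P₂ = P₁(V₁/V₂)^n = 2580 kPa.
W = (P₁V₁−P₂V₂)/(n−1) = (583×32.5−2580×8.90)/0.15 = -27100 J.

-27100 J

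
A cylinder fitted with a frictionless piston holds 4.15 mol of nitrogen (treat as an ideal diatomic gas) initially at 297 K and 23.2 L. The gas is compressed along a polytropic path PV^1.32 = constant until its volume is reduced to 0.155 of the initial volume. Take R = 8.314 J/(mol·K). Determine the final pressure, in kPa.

P₁ = nRT₁/V₁ = 4.15×8.314×297/23.2 = 442 kPa.
Polytropic n=1.32: T₂ = T₁(V₁/V₂)^(n−1) = 297×(6.45)^0.32 = 539 K; P₂ = P₁(V₁/V₂)^n = 5170 kPa.

5170 kPa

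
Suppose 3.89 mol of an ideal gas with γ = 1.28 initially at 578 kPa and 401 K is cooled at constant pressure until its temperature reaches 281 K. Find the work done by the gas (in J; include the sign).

-3880 J

V₁ = nRT₁/P₁ = 3.89×8.314×401/578 = 22.4 L.
Isobaric: P stays 578 kPa; V/T = const ⇒ T₂ = 281 K, V₂ = 15.7 L.
W = PΔV = 578×(15.7−22.4) kPa·L = -3880 J.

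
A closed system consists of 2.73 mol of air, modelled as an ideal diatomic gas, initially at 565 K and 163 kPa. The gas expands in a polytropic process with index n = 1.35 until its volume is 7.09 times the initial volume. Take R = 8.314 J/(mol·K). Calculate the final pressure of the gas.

11.6 kPa

V₁ = nRT₁/P₁ = 2.73×8.314×565/163 = 78.7 L.
Polytropic n=1.35: T₂ = T₁(V₁/V₂)^(n−1) = 565×(0.141)^0.35 = 285 K; P₂ = P₁(V₁/V₂)^n = 11.6 kPa.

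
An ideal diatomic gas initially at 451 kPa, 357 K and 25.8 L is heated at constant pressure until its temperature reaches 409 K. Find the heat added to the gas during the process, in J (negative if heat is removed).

n = P₁V₁/(RT₁) = 451×25.8/(8.314×357) = 3.92 mol.
Isobaric: P stays 451 kPa; V/T = const ⇒ T₂ = 409 K, V₂ = 29.6 L.
W = PΔV = 451×(29.6−25.8) kPa·L = 1690 J.
ΔU = nCvΔT = 3.92×20.8×(409−357) = 4240 J.
Q = ΔU + W = nCpΔT = 5930 J.

5930 J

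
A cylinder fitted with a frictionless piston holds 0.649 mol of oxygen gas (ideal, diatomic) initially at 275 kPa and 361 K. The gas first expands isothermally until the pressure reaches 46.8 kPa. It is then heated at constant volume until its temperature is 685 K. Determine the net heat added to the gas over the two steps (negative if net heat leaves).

7820 J

V₁ = nRT₁/P₁ = 0.649×8.314×361/275 = 7.08 L.
Step 1 — Isothermal: T stays 361 K; PV = const ⇒ V₂ = 41.6 L, P₂ = 46.8 kPa.
ΔU = 0 (ideal gas, T constant).
W = nRT ln(V₂/V₁) = 0.649×8.314×361×ln(5.88) = 3450 J.
Q = ΔU + W = 3450 J.
State after step 1: P = 46.8 kPa, V = 41.6 L, T = 361 K.
Step 2 — Isochoric: V stays 41.6 L; P/T = const ⇒ T₂ = 685 K, P₂ = 88.8 kPa.
W = 0 (no volume change).
ΔU = nCvΔT = 0.649×20.8×(685−361) = 4370 J.
Q = ΔU = 4370 J.
Net over both steps: W = 3450 J, Q = 7820 J, ΔU = 4370 J.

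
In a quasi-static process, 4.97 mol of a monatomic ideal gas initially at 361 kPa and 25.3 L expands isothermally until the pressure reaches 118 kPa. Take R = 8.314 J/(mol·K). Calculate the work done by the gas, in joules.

T₁ = P₁V₁/(nR) = 361×25.3/(4.97×8.314) = 221 K.
Isothermal: T stays 221 K; PV = const ⇒ V₂ = 77.4 L, P₂ = 118 kPa.
W = nRT ln(V₂/V₁) = 4.97×8.314×221×ln(3.06) = 10200 J.

10200 J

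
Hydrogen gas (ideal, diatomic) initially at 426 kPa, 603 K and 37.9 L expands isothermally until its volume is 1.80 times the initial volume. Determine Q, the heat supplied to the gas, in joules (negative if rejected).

n = P₁V₁/(RT₁) = 426×37.9/(8.314×603) = 3.22 mol.
Isothermal: T stays 603 K; PV = const ⇒ V₂ = 68.2 L, P₂ = 237 kPa.
ΔU = 0 (ideal gas, T constant).
W = nRT ln(V₂/V₁) = 3.22×8.314×603×ln(1.80) = 9490 J.
Q = ΔU + W = 9490 J.

9490 J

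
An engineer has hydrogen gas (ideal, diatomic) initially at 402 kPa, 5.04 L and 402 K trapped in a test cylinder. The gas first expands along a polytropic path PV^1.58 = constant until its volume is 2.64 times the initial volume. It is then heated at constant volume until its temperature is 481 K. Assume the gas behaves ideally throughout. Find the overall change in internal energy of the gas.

995 J

n = P₁V₁/(RT₁) = 402×5.04/(8.314×402) = 0.606 mol.
Step 1 — Polytropic n=1.58: T₂ = T₁(V₁/V₂)^(n−1) = 402×(0.379)^0.58 = 229 K; P₂ = P₁(V₁/V₂)^n = 86.7 kPa.
W = (P₁V₁−P₂V₂)/(n−1) = (402×5.04−86.7×13.3)/0.58 = 1500 J.
ΔU = nCvΔT = 0.606×20.8×(229−402) = -2180 J.
Q = ΔU + W = -677 J.
State after step 1: P = 86.7 kPa, V = 13.3 L, T = 229 K.
Step 2 — Isochoric: V stays 13.3 L; P/T = const ⇒ T₂ = 481 K, P₂ = 182 kPa.
W = 0 (no volume change).
ΔU = nCvΔT = 0.606×20.8×(481−229) = 3180 J.
Q = ΔU = 3180 J.
Net over both steps: W = 1500 J, Q = 2500 J, ΔU = 995 J.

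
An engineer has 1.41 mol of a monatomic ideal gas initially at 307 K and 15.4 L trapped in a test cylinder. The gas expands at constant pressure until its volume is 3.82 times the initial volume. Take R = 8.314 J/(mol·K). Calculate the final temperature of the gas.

1170 K

P₁ = nRT₁/V₁ = 1.41×8.314×307/15.4 = 234 kPa.
Isobaric: P stays 234 kPa; V/T = const ⇒ T₂ = 1170 K, V₂ = 58.8 L.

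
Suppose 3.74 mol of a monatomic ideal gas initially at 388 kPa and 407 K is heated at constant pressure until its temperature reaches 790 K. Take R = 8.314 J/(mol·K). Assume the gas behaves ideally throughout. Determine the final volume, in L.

V₁ = nRT₁/P₁ = 3.74×8.314×407/388 = 32.6 L.
Isobaric: P stays 388 kPa; V/T = const ⇒ T₂ = 790 K, V₂ = 63.3 L.

63.3 L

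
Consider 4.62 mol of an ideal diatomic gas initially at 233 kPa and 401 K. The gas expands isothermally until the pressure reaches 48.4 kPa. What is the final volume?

318 L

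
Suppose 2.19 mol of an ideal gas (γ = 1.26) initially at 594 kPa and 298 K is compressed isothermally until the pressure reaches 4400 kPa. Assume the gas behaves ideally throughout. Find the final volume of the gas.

V₁ = nRT₁/P₁ = 2.19×8.314×298/594 = 9.13 L.
Isothermal: T stays 298 K; PV = const ⇒ V₂ = 1.23 L, P₂ = 4400 kPa.

1.23 L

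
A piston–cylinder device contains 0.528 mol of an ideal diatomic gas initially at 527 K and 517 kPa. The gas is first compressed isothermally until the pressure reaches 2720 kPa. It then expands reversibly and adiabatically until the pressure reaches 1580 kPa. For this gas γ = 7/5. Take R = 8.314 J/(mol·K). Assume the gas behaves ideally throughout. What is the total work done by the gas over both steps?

-3010 J

V₁ = nRT₁/P₁ = 0.528×8.314×527/517 = 4.47 L.
Step 1 — Isothermal: T stays 527 K; PV = const ⇒ V₂ = 0.851 L, P₂ = 2720 kPa.
ΔU = 0 (ideal gas, T constant).
W = nRT ln(V₂/V₁) = 0.528×8.314×527×ln(0.190) = -3840 J.
Q = ΔU + W = -3840 J.
State after step 1: P = 2720 kPa, V = 0.851 L, T = 527 K.
Step 2 — Adiabatic: T₂/T₁ = (P₂/P₁)^((γ−1)/γ) ⇒ T₂ = 527×(0.581)^0.286 = 451 K; V₂ = 1.25 L.
ΔU = nCvΔT = 0.528×20.8×(451−527) = -831 J.
Q = 0 for an adiabatic process, so W = −ΔU = 831 J.
Net over both steps: W = -3010 J, Q = -3840 J, ΔU = -831 J.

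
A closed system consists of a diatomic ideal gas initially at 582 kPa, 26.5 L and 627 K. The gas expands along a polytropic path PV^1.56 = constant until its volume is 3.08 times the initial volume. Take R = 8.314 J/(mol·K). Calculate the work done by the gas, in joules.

n = P₁V₁/(RT₁) = 582×26.5/(8.314×627) = 2.96 mol.
Polytropic n=1.56: T₂ = T₁(V₁/V₂)^(n−1) = 627×(0.325)^0.56 = 334 K; P₂ = P₁(V₁/V₂)^n = 101 kPa.
W = (P₁V₁−P₂V₂)/(n−1) = (582×26.5−101×81.6)/0.56 = 12900 J.

12900 J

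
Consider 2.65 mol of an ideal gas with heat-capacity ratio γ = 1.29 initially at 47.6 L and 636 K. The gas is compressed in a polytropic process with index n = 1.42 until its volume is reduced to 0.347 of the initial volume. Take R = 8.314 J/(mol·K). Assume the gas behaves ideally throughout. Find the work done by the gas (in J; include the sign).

-18700 J

P₁ = nRT₁/V₁ = 2.65×8.314×636/47.6 = 294 kPa.
Polytropic n=1.42: T₂ = T₁(V₁/V₂)^(n−1) = 636×(2.88)^0.42 = 992 K; P₂ = P₁(V₁/V₂)^n = 1320 kPa.
W = (P₁V₁−P₂V₂)/(n−1) = (294×47.6−1320×16.5)/0.42 = -18700 J.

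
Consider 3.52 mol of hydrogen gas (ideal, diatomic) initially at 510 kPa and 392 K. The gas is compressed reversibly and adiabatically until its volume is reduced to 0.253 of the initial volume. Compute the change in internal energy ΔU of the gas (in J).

21000 J

V₁ = nRT₁/P₁ = 3.52×8.314×392/510 = 22.5 L.
Adiabatic: TV^(γ−1) = const ⇒ T₂ = 392×(3.95)^0.400 = 679 K; PV^γ = const ⇒ P₂ = 3490 kPa.
For an ideal gas ΔU = nCvΔT with Cv = (5/2)R = 20.8 J/(mol·K).
ΔU = 3.52×20.8×(679−392) = 21000 J.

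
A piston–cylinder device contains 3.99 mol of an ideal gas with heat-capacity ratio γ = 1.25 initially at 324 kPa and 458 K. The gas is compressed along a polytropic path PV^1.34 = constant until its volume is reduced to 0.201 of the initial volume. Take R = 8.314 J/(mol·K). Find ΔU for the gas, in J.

44100 J

V₁ = nRT₁/P₁ = 3.99×8.314×458/324 = 46.9 L.
Polytropic n=1.34: T₂ = T₁(V₁/V₂)^(n−1) = 458×(4.98)^0.34 = 790 K; P₂ = P₁(V₁/V₂)^n = 2780 kPa.
For an ideal gas ΔU = nCvΔT with Cv = R/(γ−1) = 33.3 J/(mol·K).
ΔU = 3.99×33.3×(790−458) = 44100 J.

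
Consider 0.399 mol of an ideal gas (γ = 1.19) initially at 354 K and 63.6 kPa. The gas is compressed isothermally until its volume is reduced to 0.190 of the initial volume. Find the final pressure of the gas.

V₁ = nRT₁/P₁ = 0.399×8.314×354/63.6 = 18.5 L.
Isothermal: T stays 354 K; PV = const ⇒ V₂ = 3.51 L, P₂ = 335 kPa.

335 kPa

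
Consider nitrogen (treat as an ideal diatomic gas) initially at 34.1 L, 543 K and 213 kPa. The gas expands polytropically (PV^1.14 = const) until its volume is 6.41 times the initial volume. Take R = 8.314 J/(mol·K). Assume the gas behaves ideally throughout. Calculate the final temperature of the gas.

419 K

Polytropic n=1.14: T₂ = T₁(V₁/V₂)^(n−1) = 543×(0.156)^0.14 = 419 K; P₂ = P₁(V₁/V₂)^n = 25.6 kPa.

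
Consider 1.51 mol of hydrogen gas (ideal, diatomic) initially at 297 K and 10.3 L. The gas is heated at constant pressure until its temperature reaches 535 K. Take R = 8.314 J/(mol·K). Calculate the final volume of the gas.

18.6 L

P₁ = nRT₁/V₁ = 1.51×8.314×297/10.3 = 362 kPa.
Isobaric: P stays 362 kPa; V/T = const ⇒ T₂ = 535 K, V₂ = 18.6 L.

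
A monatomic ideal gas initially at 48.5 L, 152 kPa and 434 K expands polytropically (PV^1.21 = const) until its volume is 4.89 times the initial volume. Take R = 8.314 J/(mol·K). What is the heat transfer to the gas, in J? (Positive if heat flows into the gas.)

n = P₁V₁/(RT₁) = 152×48.5/(8.314×434) = 2.04 mol.
Polytropic n=1.21: T₂ = T₁(V₁/V₂)^(n−1) = 434×(0.204)^0.21 = 311 K; P₂ = P₁(V₁/V₂)^n = 22.3 kPa.
W = (P₁V₁−P₂V₂)/(n−1) = (152×48.5−22.3×237)/0.21 = 9950 J.
ΔU = nCvΔT = 2.04×12.5×(311−434) = -3130 J.
Q = ΔU + W = 6820 J.

6820 J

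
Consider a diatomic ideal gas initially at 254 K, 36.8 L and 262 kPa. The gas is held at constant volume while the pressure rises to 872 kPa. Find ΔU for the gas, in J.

56100 J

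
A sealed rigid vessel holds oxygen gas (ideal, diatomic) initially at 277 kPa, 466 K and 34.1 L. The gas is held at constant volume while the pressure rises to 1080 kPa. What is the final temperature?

Isochoric: V stays 34.1 L; P/T = const ⇒ T₂ = 1820 K, P₂ = 1080 kPa.

1820 K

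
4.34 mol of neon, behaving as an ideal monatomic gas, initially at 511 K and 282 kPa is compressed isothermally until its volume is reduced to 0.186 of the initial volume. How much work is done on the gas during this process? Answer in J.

V₁ = nRT₁/P₁ = 4.34×8.314×511/282 = 65.4 L.
Isothermal: T stays 511 K; PV = const ⇒ V₂ = 12.2 L, P₂ = 1520 kPa.
W = nRT ln(V₂/V₁) = 4.34×8.314×511×ln(0.186) = -31000 J.
Work done on the gas = −W_by = 31000 J.

31000 J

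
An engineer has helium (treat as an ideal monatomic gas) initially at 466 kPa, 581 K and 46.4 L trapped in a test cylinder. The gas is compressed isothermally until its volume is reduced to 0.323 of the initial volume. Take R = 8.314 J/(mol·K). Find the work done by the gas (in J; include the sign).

n = P₁V₁/(RT₁) = 466×46.4/(8.314×581) = 4.48 mol.
Isothermal: T stays 581 K; PV = const ⇒ V₂ = 15.0 L, P₂ = 1440 kPa.
W = nRT ln(V₂/V₁) = 4.48×8.314×581×ln(0.323) = -24400 J.

-24400 J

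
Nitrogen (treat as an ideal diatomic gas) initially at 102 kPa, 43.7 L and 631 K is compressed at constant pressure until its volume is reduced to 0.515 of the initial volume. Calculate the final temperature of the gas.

325 K

Isobaric: P stays 102 kPa; V/T = const ⇒ T₂ = 325 K, V₂ = 22.5 L.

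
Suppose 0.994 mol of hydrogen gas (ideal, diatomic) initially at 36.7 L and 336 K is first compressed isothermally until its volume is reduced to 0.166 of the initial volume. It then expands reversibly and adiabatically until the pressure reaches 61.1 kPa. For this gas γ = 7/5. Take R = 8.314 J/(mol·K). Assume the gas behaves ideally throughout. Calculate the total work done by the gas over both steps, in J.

-1950 J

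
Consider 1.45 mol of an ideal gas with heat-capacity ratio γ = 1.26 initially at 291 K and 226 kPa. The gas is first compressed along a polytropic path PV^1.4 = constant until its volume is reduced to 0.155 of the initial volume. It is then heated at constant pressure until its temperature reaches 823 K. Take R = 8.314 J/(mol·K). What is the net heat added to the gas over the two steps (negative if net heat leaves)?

17500 J

V₁ = nRT₁/P₁ = 1.45×8.314×291/226 = 15.5 L.
Step 1 — Polytropic n=1.4: T₂ = T₁(V₁/V₂)^(n−1) = 291×(6.45)^0.40 = 613 K; P₂ = P₁(V₁/V₂)^n = 3070 kPa.
W = (P₁V₁−P₂V₂)/(n−1) = (226×15.5−3070×2.41)/0.40 = -9720 J.
ΔU = nCvΔT = 1.45×32.0×(613−291) = 14900 J.
Q = ΔU + W = 5230 J.
State after step 1: P = 3070 kPa, V = 2.41 L, T = 613 K.
Step 2 — Isobaric: P stays 3070 kPa; V/T = const ⇒ T₂ = 823 K, V₂ = 3.23 L.
W = PΔV = 3070×(3.23−2.41) kPa·L = 2530 J.
ΔU = nCvΔT = 1.45×32.0×(823−613) = 9720 J.
Q = ΔU + W = nCpΔT = 12200 J.
Net over both steps: W = -7190 J, Q = 17500 J, ΔU = 24700 J.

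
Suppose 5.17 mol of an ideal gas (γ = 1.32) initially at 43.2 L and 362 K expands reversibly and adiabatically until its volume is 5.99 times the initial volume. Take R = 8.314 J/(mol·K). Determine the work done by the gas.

21200 J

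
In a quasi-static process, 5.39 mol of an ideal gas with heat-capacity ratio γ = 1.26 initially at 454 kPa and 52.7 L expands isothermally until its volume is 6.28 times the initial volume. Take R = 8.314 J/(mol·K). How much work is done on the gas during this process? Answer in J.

-44000 J

T₁ = P₁V₁/(nR) = 454×52.7/(5.39×8.314) = 534 K.
Isothermal: T stays 534 K; PV = const ⇒ V₂ = 331 L, P₂ = 72.3 kPa.
W = nRT ln(V₂/V₁) = 5.39×8.314×534×ln(6.28) = 44000 J.
Work done on the gas = −W_by = -44000 J.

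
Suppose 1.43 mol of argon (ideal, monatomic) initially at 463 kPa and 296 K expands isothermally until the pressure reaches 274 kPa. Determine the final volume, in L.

12.8 L

V₁ = nRT₁/P₁ = 1.43×8.314×296/463 = 7.60 L.
Isothermal: T stays 296 K; PV = const ⇒ V₂ = 12.8 L, P₂ = 274 kPa.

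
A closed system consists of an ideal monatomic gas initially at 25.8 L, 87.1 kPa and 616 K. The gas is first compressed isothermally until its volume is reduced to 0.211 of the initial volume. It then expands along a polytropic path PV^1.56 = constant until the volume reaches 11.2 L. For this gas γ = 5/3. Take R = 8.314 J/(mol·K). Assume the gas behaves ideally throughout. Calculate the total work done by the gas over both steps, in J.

n = P₁V₁/(RT₁) = 87.1×25.8/(8.314×616) = 0.439 mol.
Step 1 — Isothermal: T stays 616 K; PV = const ⇒ V₂ = 5.44 L, P₂ = 413 kPa.
ΔU = 0 (ideal gas, T constant).
W = nRT ln(V₂/V₁) = 0.439×8.314×616×ln(0.211) = -3500 J.
Q = ΔU + W = -3500 J.
State after step 1: P = 413 kPa, V = 5.44 L, T = 616 K.
Step 2 — Polytropic n=1.56: T₂ = T₁(V₁/V₂)^(n−1) = 616×(0.486)^0.56 = 411 K; P₂ = P₁(V₁/V₂)^n = 134 kPa.
W = (P₁V₁−P₂V₂)/(n−1) = (413×5.44−134×11.2)/0.56 = 1330 J.
ΔU = nCvΔT = 0.439×12.5×(411−616) = -1120 J.
Q = ΔU + W = 213 J.
Net over both steps: W = -2160 J, Q = -3280 J, ΔU = -1120 J.

-2160 J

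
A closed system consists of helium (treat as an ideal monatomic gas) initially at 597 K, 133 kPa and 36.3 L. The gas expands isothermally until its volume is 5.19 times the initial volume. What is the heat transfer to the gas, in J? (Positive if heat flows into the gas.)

n = P₁V₁/(RT₁) = 133×36.3/(8.314×597) = 0.973 mol.
Isothermal: T stays 597 K; PV = const ⇒ V₂ = 188 L, P₂ = 25.6 kPa.
ΔU = 0 (ideal gas, T constant).
W = nRT ln(V₂/V₁) = 0.973×8.314×597×ln(5.19) = 7950 J.
Q = ΔU + W = 7950 J.

7950 J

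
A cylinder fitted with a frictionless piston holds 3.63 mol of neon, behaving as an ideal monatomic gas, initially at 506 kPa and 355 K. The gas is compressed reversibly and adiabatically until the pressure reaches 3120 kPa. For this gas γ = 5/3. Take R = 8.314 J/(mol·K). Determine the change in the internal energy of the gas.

V₁ = nRT₁/P₁ = 3.63×8.314×355/506 = 21.2 L.
Adiabatic: T₂/T₁ = (P₂/P₁)^((γ−1)/γ) ⇒ T₂ = 355×(6.17)^0.400 = 735 K; V₂ = 7.11 L.
For an ideal gas ΔU = nCvΔT with Cv = (3/2)R = 12.5 J/(mol·K).
ΔU = 3.63×12.5×(735−355) = 17200 J.

17200 J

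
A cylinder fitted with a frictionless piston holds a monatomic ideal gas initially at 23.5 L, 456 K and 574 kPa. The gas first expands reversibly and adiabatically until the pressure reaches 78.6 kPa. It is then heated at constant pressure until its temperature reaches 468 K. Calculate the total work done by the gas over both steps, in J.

n = P₁V₁/(RT₁) = 574×23.5/(8.314×456) = 3.56 mol.
Step 1 — Adiabatic: T₂/T₁ = (P₂/P₁)^((γ−1)/γ) ⇒ T₂ = 456×(0.137)^0.400 = 206 K; V₂ = 77.5 L.
ΔU = nCvΔT = 3.56×12.5×(206−456) = -11100 J.
Q = 0 for an adiabatic process, so W = −ΔU = 11100 J.
State after step 1: P = 78.6 kPa, V = 77.5 L, T = 206 K.
Step 2 — Isobaric: P stays 78.6 kPa; V/T = const ⇒ T₂ = 468 K, V₂ = 176 L.
W = PΔV = 78.6×(176−77.5) kPa·L = 7750 J.
ΔU = nCvΔT = 3.56×12.5×(468−206) = 11600 J.
Q = ΔU + W = nCpΔT = 19400 J.
Net over both steps: W = 18900 J, Q = 19400 J, ΔU = 532 J.

18900 J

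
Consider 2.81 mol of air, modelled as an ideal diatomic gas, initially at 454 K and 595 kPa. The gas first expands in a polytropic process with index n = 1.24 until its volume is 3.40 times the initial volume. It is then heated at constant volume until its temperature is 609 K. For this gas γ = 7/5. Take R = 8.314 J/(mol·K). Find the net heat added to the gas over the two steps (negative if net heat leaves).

V₁ = nRT₁/P₁ = 2.81×8.314×454/595 = 17.8 L.
Step 1 — Polytropic n=1.24: T₂ = T₁(V₁/V₂)^(n−1) = 454×(0.294)^0.24 = 338 K; P₂ = P₁(V₁/V₂)^n = 130 kPa.
W = (P₁V₁−P₂V₂)/(n−1) = (595×17.8−130×60.6)/0.24 = 11200 J.
ΔU = nCvΔT = 2.81×20.8×(338−454) = -6750 J.
Q = ΔU + W = 4500 J.
State after step 1: P = 130 kPa, V = 60.6 L, T = 338 K.
Step 2 — Isochoric: V stays 60.6 L; P/T = const ⇒ T₂ = 609 K, P₂ = 235 kPa.
W = 0 (no volume change).
ΔU = nCvΔT = 2.81×20.8×(609−338) = 15800 J.
Q = ΔU = 15800 J.
Net over both steps: W = 11200 J, Q = 20300 J, ΔU = 9050 J.

20300 J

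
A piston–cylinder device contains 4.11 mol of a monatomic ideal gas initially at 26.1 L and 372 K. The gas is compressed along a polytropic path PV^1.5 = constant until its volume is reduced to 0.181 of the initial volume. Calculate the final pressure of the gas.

P₁ = nRT₁/V₁ = 4.11×8.314×372/26.1 = 487 kPa.
Polytropic n=1.5: T₂ = T₁(V₁/V₂)^(n−1) = 372×(5.52)^0.50 = 874 K; P₂ = P₁(V₁/V₂)^n = 6320 kPa.

6320 kPa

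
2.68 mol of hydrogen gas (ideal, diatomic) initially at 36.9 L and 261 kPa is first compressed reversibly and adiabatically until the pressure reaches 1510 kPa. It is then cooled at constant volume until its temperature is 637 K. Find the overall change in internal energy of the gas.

T₁ = P₁V₁/(nR) = 261×36.9/(2.68×8.314) = 432 K.
Step 1 — Adiabatic: T₂/T₁ = (P₂/P₁)^((γ−1)/γ) ⇒ T₂ = 432×(5.79)^0.286 = 714 K; V₂ = 10.5 L.
ΔU = nCvΔT = 2.68×20.8×(714−432) = 15700 J.
Q = 0 for an adiabatic process, so W = −ΔU = -15700 J.
State after step 1: P = 1510 kPa, V = 10.5 L, T = 714 K.
Step 2 — Isochoric: V stays 10.5 L; P/T = const ⇒ T₂ = 637 K, P₂ = 1350 kPa.
W = 0 (no volume change).
ΔU = nCvΔT = 2.68×20.8×(637−714) = -4270 J.
Q = ΔU = -4270 J.
Net over both steps: W = -15700 J, Q = -4270 J, ΔU = 11400 J.

11400 J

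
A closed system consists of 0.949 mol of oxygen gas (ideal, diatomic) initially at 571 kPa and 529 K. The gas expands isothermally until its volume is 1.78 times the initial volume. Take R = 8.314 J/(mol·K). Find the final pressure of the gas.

V₁ = nRT₁/P₁ = 0.949×8.314×529/571 = 7.31 L.
Isothermal: T stays 529 K; PV = const ⇒ V₂ = 13.0 L, P₂ = 321 kPa.

321 kPa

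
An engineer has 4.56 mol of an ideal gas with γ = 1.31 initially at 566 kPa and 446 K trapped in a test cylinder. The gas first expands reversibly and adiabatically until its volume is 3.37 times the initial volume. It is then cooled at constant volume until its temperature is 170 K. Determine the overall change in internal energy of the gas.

V₁ = nRT₁/P₁ = 4.56×8.314×446/566 = 29.9 L.
Step 1 — Adiabatic: TV^(γ−1) = const ⇒ T₂ = 446×(0.297)^0.310 = 306 K; PV^γ = const ⇒ P₂ = 115 kPa.
ΔU = nCvΔT = 4.56×26.8×(306−446) = -17100 J.
Q = 0 for an adiabatic process, so W = −ΔU = 17100 J.
State after step 1: P = 115 kPa, V = 101 L, T = 306 K.
Step 2 — Isochoric: V stays 101 L; P/T = const ⇒ T₂ = 170 K, P₂ = 64.0 kPa.
W = 0 (no volume change).
ΔU = nCvΔT = 4.56×26.8×(170−306) = -16600 J.
Q = ΔU = -16600 J.
Net over both steps: W = 17100 J, Q = -16600 J, ΔU = -33800 J.

-33800 J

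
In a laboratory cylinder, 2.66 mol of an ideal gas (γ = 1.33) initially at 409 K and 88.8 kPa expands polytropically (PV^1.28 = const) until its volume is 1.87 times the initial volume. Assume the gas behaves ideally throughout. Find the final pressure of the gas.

39.9 kPa

V₁ = nRT₁/P₁ = 2.66×8.314×409/88.8 = 102 L.
Polytropic n=1.28: T₂ = T₁(V₁/V₂)^(n−1) = 409×(0.535)^0.28 = 343 K; P₂ = P₁(V₁/V₂)^n = 39.9 kPa.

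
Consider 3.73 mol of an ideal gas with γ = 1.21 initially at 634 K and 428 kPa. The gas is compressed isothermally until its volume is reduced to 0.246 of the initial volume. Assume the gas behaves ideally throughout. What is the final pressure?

V₁ = nRT₁/P₁ = 3.73×8.314×634/428 = 45.9 L.
Isothermal: T stays 634 K; PV = const ⇒ V₂ = 11.3 L, P₂ = 1740 kPa.

1740 kPa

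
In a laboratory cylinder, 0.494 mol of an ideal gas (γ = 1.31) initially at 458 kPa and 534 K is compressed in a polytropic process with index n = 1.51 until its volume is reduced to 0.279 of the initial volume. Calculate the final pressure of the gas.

V₁ = nRT₁/P₁ = 0.494×8.314×534/458 = 4.79 L.
Polytropic n=1.51: T₂ = T₁(V₁/V₂)^(n−1) = 534×(3.58)^0.51 = 1020 K; P₂ = P₁(V₁/V₂)^n = 3150 kPa.

3150 kPa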